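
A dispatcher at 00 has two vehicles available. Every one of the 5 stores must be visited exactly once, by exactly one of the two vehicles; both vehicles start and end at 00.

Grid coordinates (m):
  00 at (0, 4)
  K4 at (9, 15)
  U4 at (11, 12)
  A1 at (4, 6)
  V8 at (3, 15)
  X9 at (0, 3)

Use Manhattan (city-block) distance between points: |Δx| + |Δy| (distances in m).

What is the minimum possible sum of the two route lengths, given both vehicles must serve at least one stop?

46 m — the smallest possible combined total.

Check every non-empty split of the stops between the two vehicles; for each half take its own optimal tour:
  {K4} + {U4, A1, V8, X9}: 40 + 46 = 86
  {U4} + {K4, A1, V8, X9}: 38 + 42 = 80
  {K4, U4} + {A1, V8, X9}: 44 + 32 = 76
  {A1} + {K4, U4, V8, X9}: 12 + 46 = 58
  {K4, A1} + {U4, V8, X9}: 40 + 46 = 86
  {U4, A1} + {K4, V8, X9}: 38 + 42 = 80
  … (15 splits in total)
  {K4, U4, A1, V8} + {X9}: 44 + 2 = 46  ← best
Best: vehicle 1 00 → A1 → U4 → K4 → V8 → 00 = 44; vehicle 2 00 → X9 → 00 = 2; combined 46.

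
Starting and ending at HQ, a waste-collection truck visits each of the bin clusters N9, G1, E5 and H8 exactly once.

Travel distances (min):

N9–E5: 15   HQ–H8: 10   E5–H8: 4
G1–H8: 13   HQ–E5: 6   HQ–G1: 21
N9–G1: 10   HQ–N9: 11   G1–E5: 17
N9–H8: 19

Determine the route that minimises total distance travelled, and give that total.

There are 12 distinct closed tours to check (reversals are equivalent).
HQ→N9→G1→E5→H8→HQ: 11+10+17+4+10 = 52
HQ→N9→G1→H8→E5→HQ: 11+10+13+4+6 = 44
HQ→N9→E5→G1→H8→HQ: 11+15+17+13+10 = 66
HQ→N9→E5→H8→G1→HQ: 11+15+4+13+21 = 64
HQ→N9→H8→G1→E5→HQ: 11+19+13+17+6 = 66
HQ→N9→H8→E5→G1→HQ: 11+19+4+17+21 = 72
HQ→G1→N9→E5→H8→HQ: 21+10+15+4+10 = 60
HQ→G1→N9→H8→E5→HQ: 21+10+19+4+6 = 60
HQ→G1→E5→N9→H8→HQ: 21+17+15+19+10 = 82
HQ→G1→H8→N9→E5→HQ: 21+13+19+15+6 = 74
HQ→E5→N9→G1→H8→HQ: 6+15+10+13+10 = 54
HQ→E5→G1→N9→H8→HQ: 6+17+10+19+10 = 62
The minimum is 44.
One optimal route: HQ → N9 → G1 → H8 → E5 → HQ (or its reverse).

Shortest round trip = 44 min.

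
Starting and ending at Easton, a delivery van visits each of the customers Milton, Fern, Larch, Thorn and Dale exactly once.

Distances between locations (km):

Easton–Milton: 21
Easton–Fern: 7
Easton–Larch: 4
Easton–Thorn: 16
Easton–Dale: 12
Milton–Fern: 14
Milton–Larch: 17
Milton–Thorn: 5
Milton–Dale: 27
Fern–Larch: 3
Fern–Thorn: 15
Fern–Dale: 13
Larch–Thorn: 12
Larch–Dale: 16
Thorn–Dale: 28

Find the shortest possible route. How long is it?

60 km — the shortest possible round trip.

There are 60 distinct closed tours to check (reversals are equivalent).
Easton → Milton → Fern → Larch → Thorn → Dale → Easton: 21+14+3+12+28+12 = 90
Easton → Milton → Fern → Larch → Dale → Thorn → Easton: 21+14+3+16+28+16 = 98
Easton → Milton → Fern → Thorn → Larch → Dale → Easton: 21+14+15+12+16+12 = 90
Easton → Milton → Fern → Thorn → Dale → Larch → Easton: 21+14+15+28+16+4 = 98
Easton → Milton → Fern → Dale → Larch → Thorn → Easton: 21+14+13+16+12+16 = 92
Easton → Milton → Fern → Dale → Thorn → Larch → Easton: 21+14+13+28+12+4 = 92
Easton → Milton → Larch → Fern → Thorn → Dale → Easton: 21+17+3+15+28+12 = 96
Easton → Milton → Larch → Fern → Dale → Thorn → Easton: 21+17+3+13+28+16 = 98
Easton → Milton → Larch → Thorn → Fern → Dale → Easton: 21+17+12+15+13+12 = 90
Easton → Milton → Larch → Thorn → Dale → Fern → Easton: 21+17+12+28+13+7 = 98
Easton → Milton → Larch → Dale → Fern → Thorn → Easton: 21+17+16+13+15+16 = 98
Easton → Milton → Larch → Dale → Thorn → Fern → Easton: 21+17+16+28+15+7 = 104
Easton → Milton → Thorn → Fern → Larch → Dale → Easton: 21+5+15+3+16+12 = 72
Easton → Milton → Thorn → Fern → Dale → Larch → Easton: 21+5+15+13+16+4 = 74
… (46 more)
Easton → Larch → Thorn → Milton → Fern → Dale → Easton: 4+12+5+14+13+12 = 60  ← best
The minimum is 60.
One optimal route: Easton → Larch → Thorn → Milton → Fern → Dale → Easton (or its reverse).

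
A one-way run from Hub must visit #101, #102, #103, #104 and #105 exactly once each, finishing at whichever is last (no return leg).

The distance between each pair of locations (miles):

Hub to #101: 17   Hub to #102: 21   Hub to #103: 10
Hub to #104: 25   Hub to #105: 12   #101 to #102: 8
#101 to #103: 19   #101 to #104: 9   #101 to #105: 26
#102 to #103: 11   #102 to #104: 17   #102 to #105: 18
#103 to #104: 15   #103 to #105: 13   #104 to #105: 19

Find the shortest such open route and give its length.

There are 5! = 120 possible orderings.
Hub - #101 - #102 - #103 - #104 - #105: 17+8+11+15+19 = 70
Hub - #101 - #102 - #103 - #105 - #104: 17+8+11+13+19 = 68
Hub - #101 - #102 - #104 - #103 - #105: 17+8+17+15+13 = 70
Hub - #101 - #102 - #104 - #105 - #103: 17+8+17+19+13 = 74
Hub - #101 - #102 - #105 - #103 - #104: 17+8+18+13+15 = 71
Hub - #101 - #102 - #105 - #104 - #103: 17+8+18+19+15 = 77
Hub - #101 - #103 - #102 - #104 - #105: 17+19+11+17+19 = 83
Hub - #101 - #103 - #102 - #105 - #104: 17+19+11+18+19 = 84
Hub - #101 - #103 - #104 - #102 - #105: 17+19+15+17+18 = 86
Hub - #101 - #103 - #104 - #105 - #102: 17+19+15+19+18 = 88
Hub - #101 - #103 - #105 - #102 - #104: 17+19+13+18+17 = 84
Hub - #101 - #103 - #105 - #104 - #102: 17+19+13+19+17 = 85
Hub - #101 - #104 - #102 - #103 - #105: 17+9+17+11+13 = 67
Hub - #101 - #104 - #102 - #105 - #103: 17+9+17+18+13 = 74
… (106 more)
Hub - #105 - #103 - #102 - #101 - #104: 12+13+11+8+9 = 53  ← best
The minimum is 53.
One shortest path: Hub → #105 → #103 → #102 → #101 → #104.

Shortest open route: 53 miles.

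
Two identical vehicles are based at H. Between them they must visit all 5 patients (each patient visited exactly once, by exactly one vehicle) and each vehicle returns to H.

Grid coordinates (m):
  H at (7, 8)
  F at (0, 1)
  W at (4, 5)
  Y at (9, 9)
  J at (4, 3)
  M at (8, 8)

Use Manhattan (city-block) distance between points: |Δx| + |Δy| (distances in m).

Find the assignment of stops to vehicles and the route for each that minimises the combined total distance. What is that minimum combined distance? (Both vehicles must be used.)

Check every non-empty split of the stops between the two vehicles; for each half take its own optimal tour:
  {F} + {W, Y, J, M}: 28 + 22 = 50
  {W} + {F, Y, J, M}: 12 + 34 = 46
  {F, W} + {Y, J, M}: 28 + 22 = 50
  {Y} + {F, W, J, M}: 6 + 30 = 36
  {F, Y} + {W, J, M}: 34 + 18 = 52
  {W, Y} + {F, J, M}: 18 + 30 = 48
  … (15 splits in total)
  {F, W, J} + {Y, M}: 28 + 6 = 34  ← best
Best: vehicle 1 H → F → J → W → H = 28; vehicle 2 H → Y → M → H = 6; combined 34.

Minimum combined distance: 34 m.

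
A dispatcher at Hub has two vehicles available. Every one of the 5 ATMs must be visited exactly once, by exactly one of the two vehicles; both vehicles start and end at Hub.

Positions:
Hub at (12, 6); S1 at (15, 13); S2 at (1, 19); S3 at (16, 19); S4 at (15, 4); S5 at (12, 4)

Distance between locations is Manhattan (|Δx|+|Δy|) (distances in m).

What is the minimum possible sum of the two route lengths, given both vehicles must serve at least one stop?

Try each way of splitting the stops between the two vehicles (each non-empty) and, for each split, find the best tour for each vehicle:
  {S1} + {S2, S3, S4, S5}: 20 + 60 = 80
  {S2} + {S1, S3, S4, S5}: 48 + 38 = 86
  {S1, S2} + {S3, S4, S5}: 54 + 38 = 92
  {S3} + {S1, S2, S4, S5}: 34 + 58 = 92
  {S1, S3} + {S2, S4, S5}: 34 + 58 = 92
  {S2, S3} + {S1, S4, S5}: 56 + 24 = 80
  … (15 splits in total)
  {S1, S2, S3, S4} + {S5}: 60 + 4 = 64  ← best
Best: vehicle 1 Hub → S2 → S3 → S1 → S4 → Hub = 60; vehicle 2 Hub → S5 → Hub = 4; combined 64.

64 m — the smallest possible combined total.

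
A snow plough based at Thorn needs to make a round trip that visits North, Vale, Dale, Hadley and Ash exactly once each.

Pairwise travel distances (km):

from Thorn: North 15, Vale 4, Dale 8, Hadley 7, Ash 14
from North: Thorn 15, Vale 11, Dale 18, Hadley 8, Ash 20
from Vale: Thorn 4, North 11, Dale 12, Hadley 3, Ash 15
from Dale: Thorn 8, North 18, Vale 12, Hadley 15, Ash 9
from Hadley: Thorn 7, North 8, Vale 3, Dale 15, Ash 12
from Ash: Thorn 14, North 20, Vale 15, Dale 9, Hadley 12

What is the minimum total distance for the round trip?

Shortest round trip = 52 km.

There are 60 distinct closed tours to check (reversals are equivalent).
Thorn→North→Vale→Dale→Hadley→Ash→Thorn: 15+11+12+15+12+14 = 79
Thorn→North→Vale→Dale→Ash→Hadley→Thorn: 15+11+12+9+12+7 = 66
Thorn→North→Vale→Hadley→Dale→Ash→Thorn: 15+11+3+15+9+14 = 67
Thorn→North→Vale→Hadley→Ash→Dale→Thorn: 15+11+3+12+9+8 = 58
Thorn→North→Vale→Ash→Dale→Hadley→Thorn: 15+11+15+9+15+7 = 72
Thorn→North→Vale→Ash→Hadley→Dale→Thorn: 15+11+15+12+15+8 = 76
Thorn→North→Dale→Vale→Hadley→Ash→Thorn: 15+18+12+3+12+14 = 74
Thorn→North→Dale→Vale→Ash→Hadley→Thorn: 15+18+12+15+12+7 = 79
Thorn→North→Dale→Hadley→Vale→Ash→Thorn: 15+18+15+3+15+14 = 80
Thorn→North→Dale→Hadley→Ash→Vale→Thorn: 15+18+15+12+15+4 = 79
Thorn→North→Dale→Ash→Vale→Hadley→Thorn: 15+18+9+15+3+7 = 67
Thorn→North→Dale→Ash→Hadley→Vale→Thorn: 15+18+9+12+3+4 = 61
Thorn→North→Hadley→Vale→Dale→Ash→Thorn: 15+8+3+12+9+14 = 61
Thorn→North→Hadley→Vale→Ash→Dale→Thorn: 15+8+3+15+9+8 = 58
… (46 more)
Thorn→Vale→North→Hadley→Ash→Dale→Thorn: 4+11+8+12+9+8 = 52  ← best
The minimum is 52.
One optimal route: Thorn → Vale → North → Hadley → Ash → Dale → Thorn (or its reverse).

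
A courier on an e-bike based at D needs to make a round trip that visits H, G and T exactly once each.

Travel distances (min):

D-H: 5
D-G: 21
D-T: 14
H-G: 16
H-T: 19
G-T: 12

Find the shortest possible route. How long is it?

Minimum total distance: 47 min.

There are 3 distinct closed tours to check (reversals are equivalent).
D-H-G-T-D: 5+16+12+14 = 47
D-H-T-G-D: 5+19+12+21 = 57
D-G-H-T-D: 21+16+19+14 = 70
The minimum is 47.
One optimal route: D → H → G → T → D (or its reverse).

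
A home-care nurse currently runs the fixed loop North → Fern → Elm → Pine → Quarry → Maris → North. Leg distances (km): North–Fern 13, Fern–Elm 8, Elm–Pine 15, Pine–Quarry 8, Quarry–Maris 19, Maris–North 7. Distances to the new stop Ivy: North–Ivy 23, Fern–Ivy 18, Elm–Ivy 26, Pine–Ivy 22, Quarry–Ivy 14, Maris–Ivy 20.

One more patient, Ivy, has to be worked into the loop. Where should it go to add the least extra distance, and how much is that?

+15 km — insert Ivy between Quarry and Maris.

Insertion cost between consecutive stops i–j is d(i,Ivy) + d(Ivy,j) − d(i,j):
  between North and Fern: 23 + 18 − 13 = 28
  between Fern and Elm: 18 + 26 − 8 = 36
  between Elm and Pine: 26 + 22 − 15 = 33
  between Pine and Quarry: 22 + 14 − 8 = 28
  between Quarry and Maris: 14 + 20 − 19 = 15
  between Maris and North: 20 + 23 − 7 = 36
Cheapest insertion is between Quarry and Maris, adding 15.
New total = 70 + 15 = 85.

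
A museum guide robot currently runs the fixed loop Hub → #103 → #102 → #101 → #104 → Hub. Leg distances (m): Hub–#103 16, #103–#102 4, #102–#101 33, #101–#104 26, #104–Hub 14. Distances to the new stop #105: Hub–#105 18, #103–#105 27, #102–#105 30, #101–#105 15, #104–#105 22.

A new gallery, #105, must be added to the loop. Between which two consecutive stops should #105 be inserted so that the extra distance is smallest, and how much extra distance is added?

Adding 11 m by placing #105 on the #101–#104 leg.

Insertion cost between consecutive stops i–j is d(i,#105) + d(#105,j) − d(i,j):
  between Hub and #103: 18 + 27 − 16 = 29
  between #103 and #102: 27 + 30 − 4 = 53
  between #102 and #101: 30 + 15 − 33 = 12
  between #101 and #104: 15 + 22 − 26 = 11
  between #104 and Hub: 22 + 18 − 14 = 26
Cheapest insertion is between #101 and #104, adding 11.
New total = 93 + 11 = 104.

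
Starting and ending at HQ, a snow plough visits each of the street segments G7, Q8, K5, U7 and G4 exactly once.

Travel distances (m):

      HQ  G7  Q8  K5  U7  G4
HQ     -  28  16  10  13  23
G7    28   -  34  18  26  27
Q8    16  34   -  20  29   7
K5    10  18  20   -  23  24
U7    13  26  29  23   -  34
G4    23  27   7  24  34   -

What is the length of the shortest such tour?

103 m — the shortest possible round trip.

With 5 stops there are 5!/2 = 60 distinct round trips (a route and its reverse cost the same).
HQ→G7→Q8→K5→U7→G4→HQ: 28+34+20+23+34+23 = 162
HQ→G7→Q8→K5→G4→U7→HQ: 28+34+20+24+34+13 = 153
HQ→G7→Q8→U7→K5→G4→HQ: 28+34+29+23+24+23 = 161
HQ→G7→Q8→U7→G4→K5→HQ: 28+34+29+34+24+10 = 159
HQ→G7→Q8→G4→K5→U7→HQ: 28+34+7+24+23+13 = 129
HQ→G7→Q8→G4→U7→K5→HQ: 28+34+7+34+23+10 = 136
HQ→G7→K5→Q8→U7→G4→HQ: 28+18+20+29+34+23 = 152
HQ→G7→K5→Q8→G4→U7→HQ: 28+18+20+7+34+13 = 120
HQ→G7→K5→U7→Q8→G4→HQ: 28+18+23+29+7+23 = 128
HQ→G7→K5→U7→G4→Q8→HQ: 28+18+23+34+7+16 = 126
HQ→G7→K5→G4→Q8→U7→HQ: 28+18+24+7+29+13 = 119
HQ→G7→K5→G4→U7→Q8→HQ: 28+18+24+34+29+16 = 149
HQ→G7→U7→Q8→K5→G4→HQ: 28+26+29+20+24+23 = 150
HQ→G7→U7→Q8→G4→K5→HQ: 28+26+29+7+24+10 = 124
… (46 more)
HQ→K5→Q8→G4→G7→U7→HQ: 10+20+7+27+26+13 = 103  ← best
The minimum is 103.
One optimal route: HQ → K5 → Q8 → G4 → G7 → U7 → HQ (or its reverse).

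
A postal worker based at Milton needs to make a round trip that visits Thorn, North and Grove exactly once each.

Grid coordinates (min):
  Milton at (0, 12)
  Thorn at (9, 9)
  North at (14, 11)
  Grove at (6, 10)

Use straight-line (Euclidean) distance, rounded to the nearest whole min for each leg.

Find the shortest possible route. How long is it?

Milton → Thorn → North → Grove → Milton: 9+5+8+6 = 28
Milton → Thorn → Grove → North → Milton: 9+3+8+14 = 34
Milton → North → Thorn → Grove → Milton: 14+5+3+6 = 28
The minimum is 28.
One optimal route: Milton → Thorn → North → Grove → Milton (or its reverse).

Shortest round trip = 28 min.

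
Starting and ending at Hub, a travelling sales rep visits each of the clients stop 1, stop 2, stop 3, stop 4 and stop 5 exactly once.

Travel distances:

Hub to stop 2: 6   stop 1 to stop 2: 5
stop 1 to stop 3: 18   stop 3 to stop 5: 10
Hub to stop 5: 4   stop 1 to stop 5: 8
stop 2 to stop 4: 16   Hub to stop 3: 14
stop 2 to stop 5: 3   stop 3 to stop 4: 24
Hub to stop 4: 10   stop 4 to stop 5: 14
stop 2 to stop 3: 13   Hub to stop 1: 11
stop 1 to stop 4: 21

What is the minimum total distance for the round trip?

Hub→stop 1→stop 2→stop 3→stop 4→stop 5→Hub: 11+5+13+24+14+4 = 71
Hub→stop 1→stop 2→stop 3→stop 5→stop 4→Hub: 11+5+13+10+14+10 = 63
Hub→stop 1→stop 2→stop 4→stop 3→stop 5→Hub: 11+5+16+24+10+4 = 70
Hub→stop 1→stop 2→stop 4→stop 5→stop 3→Hub: 11+5+16+14+10+14 = 70
Hub→stop 1→stop 2→stop 5→stop 3→stop 4→Hub: 11+5+3+10+24+10 = 63
Hub→stop 1→stop 2→stop 5→stop 4→stop 3→Hub: 11+5+3+14+24+14 = 71
Hub→stop 1→stop 3→stop 2→stop 4→stop 5→Hub: 11+18+13+16+14+4 = 76
Hub→stop 1→stop 3→stop 2→stop 5→stop 4→Hub: 11+18+13+3+14+10 = 69
Hub→stop 1→stop 3→stop 4→stop 2→stop 5→Hub: 11+18+24+16+3+4 = 76
Hub→stop 1→stop 3→stop 4→stop 5→stop 2→Hub: 11+18+24+14+3+6 = 76
Hub→stop 1→stop 3→stop 5→stop 2→stop 4→Hub: 11+18+10+3+16+10 = 68
Hub→stop 1→stop 3→stop 5→stop 4→stop 2→Hub: 11+18+10+14+16+6 = 75
Hub→stop 1→stop 4→stop 2→stop 3→stop 5→Hub: 11+21+16+13+10+4 = 75
Hub→stop 1→stop 4→stop 2→stop 5→stop 3→Hub: 11+21+16+3+10+14 = 75
… (46 more)
The minimum is 63.
One optimal route: Hub → stop 1 → stop 2 → stop 3 → stop 5 → stop 4 → Hub (or its reverse).

Minimum total distance: 63.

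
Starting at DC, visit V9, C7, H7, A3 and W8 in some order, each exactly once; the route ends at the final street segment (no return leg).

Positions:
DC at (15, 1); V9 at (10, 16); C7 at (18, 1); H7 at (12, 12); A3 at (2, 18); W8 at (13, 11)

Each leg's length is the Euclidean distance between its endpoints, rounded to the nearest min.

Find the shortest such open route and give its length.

Minimum one-way distance = 27 min.

There are 5! = 120 possible orderings.
DC→V9→C7→H7→A3→W8: 16+17+13+12+13 = 71
DC→V9→C7→H7→W8→A3: 16+17+13+1+13 = 60
DC→V9→C7→A3→H7→W8: 16+17+23+12+1 = 69
DC→V9→C7→A3→W8→H7: 16+17+23+13+1 = 70
DC→V9→C7→W8→H7→A3: 16+17+11+1+12 = 57
DC→V9→C7→W8→A3→H7: 16+17+11+13+12 = 69
DC→V9→H7→C7→A3→W8: 16+4+13+23+13 = 69
DC→V9→H7→C7→W8→A3: 16+4+13+11+13 = 57
DC→V9→H7→A3→C7→W8: 16+4+12+23+11 = 66
DC→V9→H7→A3→W8→C7: 16+4+12+13+11 = 56
DC→V9→H7→W8→C7→A3: 16+4+1+11+23 = 55
DC→V9→H7→W8→A3→C7: 16+4+1+13+23 = 57
DC→V9→A3→C7→H7→W8: 16+8+23+13+1 = 61
DC→V9→A3→C7→W8→H7: 16+8+23+11+1 = 59
… (106 more)
DC→C7→W8→H7→V9→A3: 3+11+1+4+8 = 27  ← best
The minimum is 27.
One shortest path: DC → C7 → W8 → H7 → V9 → A3.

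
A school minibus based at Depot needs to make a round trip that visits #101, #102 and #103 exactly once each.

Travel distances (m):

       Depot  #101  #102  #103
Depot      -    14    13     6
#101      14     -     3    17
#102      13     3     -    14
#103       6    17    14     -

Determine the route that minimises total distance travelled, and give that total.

Depot→#101→#102→#103→Depot: 14+3+14+6 = 37
Depot→#101→#103→#102→Depot: 14+17+14+13 = 58
Depot→#102→#101→#103→Depot: 13+3+17+6 = 39
The minimum is 37.
One optimal route: Depot → #101 → #102 → #103 → Depot (or its reverse).

Shortest round trip = 37 m.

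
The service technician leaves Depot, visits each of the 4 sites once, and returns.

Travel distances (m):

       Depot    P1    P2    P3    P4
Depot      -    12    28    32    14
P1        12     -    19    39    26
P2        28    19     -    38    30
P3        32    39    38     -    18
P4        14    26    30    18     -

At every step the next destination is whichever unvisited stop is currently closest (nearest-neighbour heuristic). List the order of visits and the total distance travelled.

Nearest-neighbour total = 111 m; route Depot → P1 → P2 → P4 → P3 → Depot.

Depot → [P1:12 / P4:14 / P2:28 / P3:32] → P1 (12)
P1 → [P2:19 / P4:26 / P3:39] → P2 (19)
P2 → [P4:30 / P3:38] → P4 (30)
P4 → [P3:18] → P3 (18)
Return P3→Depot: 32.
Total = 12 + 19 + 30 + 18 + 32 = 111.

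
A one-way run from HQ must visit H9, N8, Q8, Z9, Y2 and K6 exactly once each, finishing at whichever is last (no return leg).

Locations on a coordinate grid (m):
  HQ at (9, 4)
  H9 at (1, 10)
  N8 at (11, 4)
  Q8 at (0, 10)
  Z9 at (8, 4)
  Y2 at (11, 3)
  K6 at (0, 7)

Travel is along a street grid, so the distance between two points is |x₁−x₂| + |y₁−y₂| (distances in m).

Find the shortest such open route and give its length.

There are 6! = 720 possible orderings.
HQ → H9 → N8 → Q8 → Z9 → Y2 → K6: 14+16+17+14+4+15 = 80
HQ → H9 → N8 → Q8 → Z9 → K6 → Y2: 14+16+17+14+11+15 = 87
HQ → H9 → N8 → Q8 → Y2 → Z9 → K6: 14+16+17+18+4+11 = 80
HQ → H9 → N8 → Q8 → Y2 → K6 → Z9: 14+16+17+18+15+11 = 91
HQ → H9 → N8 → Q8 → K6 → Z9 → Y2: 14+16+17+3+11+4 = 65
HQ → H9 → N8 → Q8 → K6 → Y2 → Z9: 14+16+17+3+15+4 = 69
HQ → H9 → N8 → Z9 → Q8 → Y2 → K6: 14+16+3+14+18+15 = 80
HQ → H9 → N8 → Z9 → Q8 → K6 → Y2: 14+16+3+14+3+15 = 65
… (712 more)
HQ → N8 → Y2 → Z9 → K6 → Q8 → H9: 2+1+4+11+3+1 = 22  ← best
The minimum is 22.
One shortest path: HQ → N8 → Y2 → Z9 → K6 → Q8 → H9.

Minimum one-way distance = 22 m.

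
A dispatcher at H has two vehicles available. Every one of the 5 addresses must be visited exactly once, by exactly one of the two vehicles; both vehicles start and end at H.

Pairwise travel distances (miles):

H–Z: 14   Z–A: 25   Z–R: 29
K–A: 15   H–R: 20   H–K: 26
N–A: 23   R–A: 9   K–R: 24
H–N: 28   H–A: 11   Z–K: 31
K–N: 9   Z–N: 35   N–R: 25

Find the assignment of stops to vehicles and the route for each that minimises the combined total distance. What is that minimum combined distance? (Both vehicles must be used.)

108 miles — the smallest possible combined total.

There are 2^4 − 1 = 15 ways to divide the 5 stops into two non-empty groups. For each, the best each vehicle can do is its own shortest tour through its group:
  {Z} + {K, N, R, A}: 28 + 80 = 108
  {K} + {Z, N, R, A}: 52 + 94 = 146
  {Z, K} + {N, R, A}: 71 + 73 = 144
  {N} + {Z, K, R, A}: 56 + 89 = 145
  {Z, N} + {K, R, A}: 77 + 70 = 147
  {K, N} + {Z, R, A}: 63 + 63 = 126
  … (15 splits in total)
Best: vehicle 1 H → Z → H = 28; vehicle 2 H → K → N → R → A → H = 80; combined 108.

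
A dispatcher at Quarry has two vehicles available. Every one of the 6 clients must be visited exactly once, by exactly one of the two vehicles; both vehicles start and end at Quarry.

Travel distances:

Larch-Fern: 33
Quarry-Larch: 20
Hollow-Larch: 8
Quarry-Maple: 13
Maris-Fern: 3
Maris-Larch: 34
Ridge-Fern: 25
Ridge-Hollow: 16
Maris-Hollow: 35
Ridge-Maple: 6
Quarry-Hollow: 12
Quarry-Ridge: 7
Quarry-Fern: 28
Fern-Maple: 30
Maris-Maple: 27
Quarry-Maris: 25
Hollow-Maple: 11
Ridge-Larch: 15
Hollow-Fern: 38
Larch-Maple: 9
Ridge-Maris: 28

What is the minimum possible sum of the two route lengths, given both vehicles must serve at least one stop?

Minimum combined distance: 98.

Try each way of splitting the stops between the two vehicles (each non-empty) and, for each split, find the best tour for each vehicle:
  {Ridge} + {Maris, Hollow, Larch, Fern, Maple}: 14 + 87 = 101
  {Maris} + {Ridge, Hollow, Larch, Fern, Maple}: 50 + 88 = 138
  {Ridge, Maris} + {Hollow, Larch, Fern, Maple}: 60 + 87 = 147
  {Hollow} + {Ridge, Maris, Larch, Fern, Maple}: 24 + 83 = 107
  {Ridge, Hollow} + {Maris, Larch, Fern, Maple}: 35 + 83 = 118
  {Maris, Hollow} + {Ridge, Larch, Fern, Maple}: 72 + 83 = 155
  … (31 splits in total)
  {Maris, Fern} + {Ridge, Hollow, Larch, Maple}: 56 + 42 = 98  ← best
Best: vehicle 1 Quarry → Maris → Fern → Quarry = 56; vehicle 2 Quarry → Ridge → Maple → Larch → Hollow → Quarry = 42; combined 98.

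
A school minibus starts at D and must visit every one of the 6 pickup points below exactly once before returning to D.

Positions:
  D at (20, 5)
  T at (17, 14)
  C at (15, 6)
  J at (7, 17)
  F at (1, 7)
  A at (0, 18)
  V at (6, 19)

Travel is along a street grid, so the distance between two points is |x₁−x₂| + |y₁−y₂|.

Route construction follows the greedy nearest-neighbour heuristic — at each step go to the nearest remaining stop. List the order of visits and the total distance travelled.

Nearest-neighbour total = 72; route D → C → T → J → V → A → F → D.

From D: distances to unvisited — C=6, T=12, F=21, J=25, V=28, A=33. Nearest is C (6).
From C: distances to unvisited — T=10, F=15, J=19, V=22, A=27. Nearest is T (10).
From T: distances to unvisited — J=13, V=16, A=21, F=23. Nearest is J (13).
From J: distances to unvisited — V=3, A=8, F=16. Nearest is V (3).
From V: distances to unvisited — A=7, F=17. Nearest is A (7).
From A: distances to unvisited — F=12. Nearest is F (12).
Return F→D: 21.
Total = 6 + 10 + 13 + 3 + 7 + 12 + 21 = 72.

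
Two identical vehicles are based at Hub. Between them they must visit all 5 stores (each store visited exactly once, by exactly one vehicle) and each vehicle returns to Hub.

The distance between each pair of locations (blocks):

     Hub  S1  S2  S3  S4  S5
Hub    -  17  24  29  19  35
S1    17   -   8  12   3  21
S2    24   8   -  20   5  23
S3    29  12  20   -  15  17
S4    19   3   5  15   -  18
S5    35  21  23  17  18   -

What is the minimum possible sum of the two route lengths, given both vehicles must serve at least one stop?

There are 2^4 − 1 = 15 ways to divide the 5 stops into two non-empty groups. For each, the best each vehicle can do is its own shortest tour through its group:
  {S1} + {S2, S3, S4, S5}: 34 + 93 = 127
  {S2} + {S1, S3, S4, S5}: 48 + 83 = 131
  {S1, S2} + {S3, S4, S5}: 49 + 83 = 132
  {S3} + {S1, S2, S4, S5}: 58 + 83 = 141
  {S1, S3} + {S2, S4, S5}: 58 + 82 = 140
  {S2, S3} + {S1, S4, S5}: 73 + 73 = 146
  … (15 splits in total)
Best: vehicle 1 Hub → S1 → Hub = 34; vehicle 2 Hub → S2 → S4 → S5 → S3 → Hub = 93; combined 127.

Minimum combined distance: 127 blocks.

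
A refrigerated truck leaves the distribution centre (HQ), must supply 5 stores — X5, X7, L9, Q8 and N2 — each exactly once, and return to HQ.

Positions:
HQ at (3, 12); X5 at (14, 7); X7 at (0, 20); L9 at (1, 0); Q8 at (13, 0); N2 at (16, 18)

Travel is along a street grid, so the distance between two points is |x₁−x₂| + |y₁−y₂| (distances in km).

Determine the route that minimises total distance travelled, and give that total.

Minimum total distance: 76 km.

HQ→X5→X7→L9→Q8→N2→HQ: 16+27+21+12+21+19 = 116
HQ→X5→X7→L9→N2→Q8→HQ: 16+27+21+33+21+22 = 140
HQ→X5→X7→Q8→L9→N2→HQ: 16+27+33+12+33+19 = 140
HQ→X5→X7→Q8→N2→L9→HQ: 16+27+33+21+33+14 = 144
HQ→X5→X7→N2→L9→Q8→HQ: 16+27+18+33+12+22 = 128
HQ→X5→X7→N2→Q8→L9→HQ: 16+27+18+21+12+14 = 108
HQ→X5→L9→X7→Q8→N2→HQ: 16+20+21+33+21+19 = 130
HQ→X5→L9→X7→N2→Q8→HQ: 16+20+21+18+21+22 = 118
HQ→X5→L9→Q8→X7→N2→HQ: 16+20+12+33+18+19 = 118
HQ→X5→L9→Q8→N2→X7→HQ: 16+20+12+21+18+11 = 98
HQ→X5→L9→N2→X7→Q8→HQ: 16+20+33+18+33+22 = 142
HQ→X5→L9→N2→Q8→X7→HQ: 16+20+33+21+33+11 = 134
HQ→X5→Q8→X7→L9→N2→HQ: 16+8+33+21+33+19 = 130
HQ→X5→Q8→X7→N2→L9→HQ: 16+8+33+18+33+14 = 122
… (46 more)
HQ→X7→N2→X5→Q8→L9→HQ: 11+18+13+8+12+14 = 76  ← best
The minimum is 76.
One optimal route: HQ → X7 → N2 → X5 → Q8 → L9 → HQ (or its reverse).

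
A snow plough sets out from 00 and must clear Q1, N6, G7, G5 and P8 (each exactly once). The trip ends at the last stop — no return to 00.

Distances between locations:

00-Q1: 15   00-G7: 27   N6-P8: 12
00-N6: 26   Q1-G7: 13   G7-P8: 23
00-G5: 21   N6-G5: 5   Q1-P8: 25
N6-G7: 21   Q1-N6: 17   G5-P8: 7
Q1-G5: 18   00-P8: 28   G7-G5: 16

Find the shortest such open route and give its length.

There are 5! = 120 possible orderings.
00 → Q1 → N6 → G7 → G5 → P8: 15+17+21+16+7 = 76
00 → Q1 → N6 → G7 → P8 → G5: 15+17+21+23+7 = 83
00 → Q1 → N6 → G5 → G7 → P8: 15+17+5+16+23 = 76
00 → Q1 → N6 → G5 → P8 → G7: 15+17+5+7+23 = 67
00 → Q1 → N6 → P8 → G7 → G5: 15+17+12+23+16 = 83
00 → Q1 → N6 → P8 → G5 → G7: 15+17+12+7+16 = 67
00 → Q1 → G7 → N6 → G5 → P8: 15+13+21+5+7 = 61
00 → Q1 → G7 → N6 → P8 → G5: 15+13+21+12+7 = 68
00 → Q1 → G7 → G5 → N6 → P8: 15+13+16+5+12 = 61
00 → Q1 → G7 → G5 → P8 → N6: 15+13+16+7+12 = 63
00 → Q1 → G7 → P8 → N6 → G5: 15+13+23+12+5 = 68
00 → Q1 → G7 → P8 → G5 → N6: 15+13+23+7+5 = 63
00 → Q1 → G5 → N6 → G7 → P8: 15+18+5+21+23 = 82
00 → Q1 → G5 → N6 → P8 → G7: 15+18+5+12+23 = 73
… (106 more)
The minimum is 61.
One shortest path: 00 → Q1 → G7 → N6 → G5 → P8.

Shortest open route: 61.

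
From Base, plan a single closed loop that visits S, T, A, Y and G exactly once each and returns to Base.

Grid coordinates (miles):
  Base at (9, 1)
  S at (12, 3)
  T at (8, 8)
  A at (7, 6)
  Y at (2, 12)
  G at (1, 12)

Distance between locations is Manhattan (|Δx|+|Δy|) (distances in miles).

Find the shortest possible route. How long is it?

Shortest round trip = 44 miles.

There are 60 distinct closed tours to check (reversals are equivalent).
Base→S→T→A→Y→G→Base: 5+9+3+11+1+19 = 48
Base→S→T→A→G→Y→Base: 5+9+3+12+1+18 = 48
Base→S→T→Y→A→G→Base: 5+9+10+11+12+19 = 66
Base→S→T→Y→G→A→Base: 5+9+10+1+12+7 = 44
Base→S→T→G→A→Y→Base: 5+9+11+12+11+18 = 66
Base→S→T→G→Y→A→Base: 5+9+11+1+11+7 = 44
Base→S→A→T→Y→G→Base: 5+8+3+10+1+19 = 46
Base→S→A→T→G→Y→Base: 5+8+3+11+1+18 = 46
Base→S→A→Y→T→G→Base: 5+8+11+10+11+19 = 64
Base→S→A→Y→G→T→Base: 5+8+11+1+11+8 = 44
Base→S→A→G→T→Y→Base: 5+8+12+11+10+18 = 64
Base→S→A→G→Y→T→Base: 5+8+12+1+10+8 = 44
Base→S→Y→T→A→G→Base: 5+19+10+3+12+19 = 68
Base→S→Y→T→G→A→Base: 5+19+10+11+12+7 = 64
… (46 more)
The minimum is 44.
One optimal route: Base → S → T → Y → G → A → Base (or its reverse).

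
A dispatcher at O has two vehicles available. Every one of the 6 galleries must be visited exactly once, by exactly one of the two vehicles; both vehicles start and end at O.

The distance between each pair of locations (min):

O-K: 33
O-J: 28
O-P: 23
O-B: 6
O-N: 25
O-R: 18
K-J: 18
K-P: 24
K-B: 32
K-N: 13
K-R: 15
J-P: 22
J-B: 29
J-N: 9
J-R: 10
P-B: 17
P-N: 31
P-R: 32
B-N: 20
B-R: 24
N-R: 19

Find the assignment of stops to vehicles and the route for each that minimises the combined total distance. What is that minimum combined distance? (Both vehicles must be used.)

Try each way of splitting the stops between the two vehicles (each non-empty) and, for each split, find the best tour for each vehicle:
  {K} + {J, P, B, N, R}: 66 + 91 = 157
  {J} + {K, P, B, N, R}: 56 + 97 = 153
  {K, J} + {P, B, N, R}: 79 + 91 = 170
  {P} + {K, J, B, N, R}: 46 + 85 = 131
  {K, P} + {J, B, N, R}: 80 + 63 = 143
  {J, P} + {K, B, N, R}: 73 + 72 = 145
  … (31 splits in total)
  {B} + {K, J, P, N, R}: 12 + 97 = 109  ← best
Best: vehicle 1 O → B → O = 12; vehicle 2 O → P → K → N → J → R → O = 97; combined 109.

Minimum combined distance: 109 min.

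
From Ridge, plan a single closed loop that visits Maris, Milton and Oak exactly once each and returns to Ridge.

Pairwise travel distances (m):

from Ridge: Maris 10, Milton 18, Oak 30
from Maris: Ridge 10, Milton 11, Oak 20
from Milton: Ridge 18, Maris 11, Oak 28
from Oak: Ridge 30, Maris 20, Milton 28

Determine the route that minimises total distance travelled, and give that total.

There are 3 distinct closed tours to check (reversals are equivalent).
Ridge-Maris-Milton-Oak-Ridge: 10+11+28+30 = 79
Ridge-Maris-Oak-Milton-Ridge: 10+20+28+18 = 76
Ridge-Milton-Maris-Oak-Ridge: 18+11+20+30 = 79
The minimum is 76.
One optimal route: Ridge → Maris → Oak → Milton → Ridge (or its reverse).

Minimum total distance: 76 m.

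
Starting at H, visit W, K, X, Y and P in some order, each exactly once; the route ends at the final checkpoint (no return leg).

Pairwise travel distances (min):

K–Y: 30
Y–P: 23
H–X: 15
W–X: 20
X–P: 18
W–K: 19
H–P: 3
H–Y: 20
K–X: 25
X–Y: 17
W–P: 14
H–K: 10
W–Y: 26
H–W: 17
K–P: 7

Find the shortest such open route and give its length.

Shortest open route: 66 min.

There are 5! = 120 possible orderings.
H → W → K → X → Y → P: 17+19+25+17+23 = 101
H → W → K → X → P → Y: 17+19+25+18+23 = 102
H → W → K → Y → X → P: 17+19+30+17+18 = 101
H → W → K → Y → P → X: 17+19+30+23+18 = 107
H → W → K → P → X → Y: 17+19+7+18+17 = 78
H → W → K → P → Y → X: 17+19+7+23+17 = 83
H → W → X → K → Y → P: 17+20+25+30+23 = 115
H → W → X → K → P → Y: 17+20+25+7+23 = 92
H → W → X → Y → K → P: 17+20+17+30+7 = 91
H → W → X → Y → P → K: 17+20+17+23+7 = 84
H → W → X → P → K → Y: 17+20+18+7+30 = 92
H → W → X → P → Y → K: 17+20+18+23+30 = 108
H → W → Y → K → X → P: 17+26+30+25+18 = 116
H → W → Y → K → P → X: 17+26+30+7+18 = 98
… (106 more)
H → P → K → W → X → Y: 3+7+19+20+17 = 66  ← best
The minimum is 66.
One shortest path: H → P → K → W → X → Y.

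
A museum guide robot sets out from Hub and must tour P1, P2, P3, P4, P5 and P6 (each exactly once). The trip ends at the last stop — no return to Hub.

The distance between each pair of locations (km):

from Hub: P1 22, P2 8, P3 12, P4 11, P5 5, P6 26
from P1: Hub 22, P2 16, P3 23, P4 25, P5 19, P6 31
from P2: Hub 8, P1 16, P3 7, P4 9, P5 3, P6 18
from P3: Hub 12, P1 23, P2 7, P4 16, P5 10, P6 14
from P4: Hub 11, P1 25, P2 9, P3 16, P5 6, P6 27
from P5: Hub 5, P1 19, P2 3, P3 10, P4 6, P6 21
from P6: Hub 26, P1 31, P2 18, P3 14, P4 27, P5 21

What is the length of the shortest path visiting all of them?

Minimum one-way distance = 72 km.

There are 6! = 720 possible orderings.
Hub → P1 → P2 → P3 → P4 → P5 → P6: 22+16+7+16+6+21 = 88
Hub → P1 → P2 → P3 → P4 → P6 → P5: 22+16+7+16+27+21 = 109
Hub → P1 → P2 → P3 → P5 → P4 → P6: 22+16+7+10+6+27 = 88
Hub → P1 → P2 → P3 → P5 → P6 → P4: 22+16+7+10+21+27 = 103
Hub → P1 → P2 → P3 → P6 → P4 → P5: 22+16+7+14+27+6 = 92
Hub → P1 → P2 → P3 → P6 → P5 → P4: 22+16+7+14+21+6 = 86
Hub → P1 → P2 → P4 → P3 → P5 → P6: 22+16+9+16+10+21 = 94
Hub → P1 → P2 → P4 → P3 → P6 → P5: 22+16+9+16+14+21 = 98
… (712 more)
Hub → P4 → P5 → P2 → P3 → P6 → P1: 11+6+3+7+14+31 = 72  ← best
The minimum is 72.
One shortest path: Hub → P4 → P5 → P2 → P3 → P6 → P1.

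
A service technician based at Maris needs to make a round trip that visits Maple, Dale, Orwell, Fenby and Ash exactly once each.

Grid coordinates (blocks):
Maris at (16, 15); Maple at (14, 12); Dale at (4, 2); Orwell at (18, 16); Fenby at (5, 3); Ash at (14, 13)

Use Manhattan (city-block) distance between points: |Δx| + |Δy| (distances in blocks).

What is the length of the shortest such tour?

56 blocks — the shortest possible round trip.

With 5 stops there are 5!/2 = 60 distinct round trips (a route and its reverse cost the same).
Maris → Maple → Dale → Orwell → Fenby → Ash → Maris: 5+20+28+26+19+4 = 102
Maris → Maple → Dale → Orwell → Ash → Fenby → Maris: 5+20+28+7+19+23 = 102
Maris → Maple → Dale → Fenby → Orwell → Ash → Maris: 5+20+2+26+7+4 = 64
Maris → Maple → Dale → Fenby → Ash → Orwell → Maris: 5+20+2+19+7+3 = 56
Maris → Maple → Dale → Ash → Orwell → Fenby → Maris: 5+20+21+7+26+23 = 102
Maris → Maple → Dale → Ash → Fenby → Orwell → Maris: 5+20+21+19+26+3 = 94
Maris → Maple → Orwell → Dale → Fenby → Ash → Maris: 5+8+28+2+19+4 = 66
Maris → Maple → Orwell → Dale → Ash → Fenby → Maris: 5+8+28+21+19+23 = 104
Maris → Maple → Orwell → Fenby → Dale → Ash → Maris: 5+8+26+2+21+4 = 66
Maris → Maple → Orwell → Fenby → Ash → Dale → Maris: 5+8+26+19+21+25 = 104
Maris → Maple → Orwell → Ash → Dale → Fenby → Maris: 5+8+7+21+2+23 = 66
Maris → Maple → Orwell → Ash → Fenby → Dale → Maris: 5+8+7+19+2+25 = 66
Maris → Maple → Fenby → Dale → Orwell → Ash → Maris: 5+18+2+28+7+4 = 64
Maris → Maple → Fenby → Dale → Ash → Orwell → Maris: 5+18+2+21+7+3 = 56
… (46 more)
The minimum is 56.
One optimal route: Maris → Maple → Dale → Fenby → Ash → Orwell → Maris (or its reverse).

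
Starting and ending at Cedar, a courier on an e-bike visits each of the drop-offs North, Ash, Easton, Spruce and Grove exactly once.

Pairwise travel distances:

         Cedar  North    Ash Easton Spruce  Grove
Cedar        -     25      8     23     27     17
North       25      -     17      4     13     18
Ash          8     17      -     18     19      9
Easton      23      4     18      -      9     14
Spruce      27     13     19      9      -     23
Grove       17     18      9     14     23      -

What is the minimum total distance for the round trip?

With 5 stops there are 5!/2 = 60 distinct round trips (a route and its reverse cost the same).
Cedar-North-Ash-Easton-Spruce-Grove-Cedar: 25+17+18+9+23+17 = 109
Cedar-North-Ash-Easton-Grove-Spruce-Cedar: 25+17+18+14+23+27 = 124
Cedar-North-Ash-Spruce-Easton-Grove-Cedar: 25+17+19+9+14+17 = 101
Cedar-North-Ash-Spruce-Grove-Easton-Cedar: 25+17+19+23+14+23 = 121
Cedar-North-Ash-Grove-Easton-Spruce-Cedar: 25+17+9+14+9+27 = 101
Cedar-North-Ash-Grove-Spruce-Easton-Cedar: 25+17+9+23+9+23 = 106
Cedar-North-Easton-Ash-Spruce-Grove-Cedar: 25+4+18+19+23+17 = 106
Cedar-North-Easton-Ash-Grove-Spruce-Cedar: 25+4+18+9+23+27 = 106
Cedar-North-Easton-Spruce-Ash-Grove-Cedar: 25+4+9+19+9+17 = 83
Cedar-North-Easton-Spruce-Grove-Ash-Cedar: 25+4+9+23+9+8 = 78
Cedar-North-Easton-Grove-Ash-Spruce-Cedar: 25+4+14+9+19+27 = 98
Cedar-North-Easton-Grove-Spruce-Ash-Cedar: 25+4+14+23+19+8 = 93
Cedar-North-Spruce-Ash-Easton-Grove-Cedar: 25+13+19+18+14+17 = 106
Cedar-North-Spruce-Ash-Grove-Easton-Cedar: 25+13+19+9+14+23 = 103
… (46 more)
Cedar-Ash-Spruce-North-Easton-Grove-Cedar: 8+19+13+4+14+17 = 75  ← best
The minimum is 75.
One optimal route: Cedar → Ash → Spruce → North → Easton → Grove → Cedar (or its reverse).

Minimum total distance: 75.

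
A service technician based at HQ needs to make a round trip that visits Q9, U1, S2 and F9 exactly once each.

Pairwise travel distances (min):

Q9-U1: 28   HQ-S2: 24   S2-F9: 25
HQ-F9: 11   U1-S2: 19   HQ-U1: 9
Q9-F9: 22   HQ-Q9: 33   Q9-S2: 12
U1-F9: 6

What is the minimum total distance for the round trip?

With 4 stops there are 4!/2 = 12 distinct round trips (a route and its reverse cost the same).
HQ → Q9 → U1 → S2 → F9 → HQ: 33+28+19+25+11 = 116
HQ → Q9 → U1 → F9 → S2 → HQ: 33+28+6+25+24 = 116
HQ → Q9 → S2 → U1 → F9 → HQ: 33+12+19+6+11 = 81
HQ → Q9 → S2 → F9 → U1 → HQ: 33+12+25+6+9 = 85
HQ → Q9 → F9 → U1 → S2 → HQ: 33+22+6+19+24 = 104
HQ → Q9 → F9 → S2 → U1 → HQ: 33+22+25+19+9 = 108
HQ → U1 → Q9 → S2 → F9 → HQ: 9+28+12+25+11 = 85
HQ → U1 → Q9 → F9 → S2 → HQ: 9+28+22+25+24 = 108
HQ → U1 → S2 → Q9 → F9 → HQ: 9+19+12+22+11 = 73
HQ → U1 → F9 → Q9 → S2 → HQ: 9+6+22+12+24 = 73
HQ → S2 → Q9 → U1 → F9 → HQ: 24+12+28+6+11 = 81
HQ → S2 → U1 → Q9 → F9 → HQ: 24+19+28+22+11 = 104
The minimum is 73.
One optimal route: HQ → U1 → S2 → Q9 → F9 → HQ (or its reverse).

Shortest round trip = 73 min.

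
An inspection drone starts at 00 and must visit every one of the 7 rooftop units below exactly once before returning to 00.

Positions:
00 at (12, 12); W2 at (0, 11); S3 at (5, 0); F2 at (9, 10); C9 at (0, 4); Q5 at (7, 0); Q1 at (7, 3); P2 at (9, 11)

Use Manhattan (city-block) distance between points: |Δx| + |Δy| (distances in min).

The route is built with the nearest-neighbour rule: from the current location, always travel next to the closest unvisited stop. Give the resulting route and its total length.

From 00: distances to unvisited — P2=4, F2=5, W2=13, Q1=14, Q5=17, S3=19, C9=20. Nearest is P2 (4).
From P2: distances to unvisited — F2=1, W2=9, Q1=10, Q5=13, S3=15, C9=16. Nearest is F2 (1).
From F2: distances to unvisited — Q1=9, W2=10, Q5=12, S3=14, C9=15. Nearest is Q1 (9).
From Q1: distances to unvisited — Q5=3, S3=5, C9=8, W2=15. Nearest is Q5 (3).
From Q5: distances to unvisited — S3=2, C9=11, W2=18. Nearest is S3 (2).
From S3: distances to unvisited — C9=9, W2=16. Nearest is C9 (9).
From C9: distances to unvisited — W2=7. Nearest is W2 (7).
Return W2→00: 13.
Total = 4 + 1 + 9 + 3 + 2 + 9 + 7 + 13 = 48.

Total distance 48 min via the nearest-neighbour route 00 → P2 → F2 → Q1 → Q5 → S3 → C9 → W2 → 00.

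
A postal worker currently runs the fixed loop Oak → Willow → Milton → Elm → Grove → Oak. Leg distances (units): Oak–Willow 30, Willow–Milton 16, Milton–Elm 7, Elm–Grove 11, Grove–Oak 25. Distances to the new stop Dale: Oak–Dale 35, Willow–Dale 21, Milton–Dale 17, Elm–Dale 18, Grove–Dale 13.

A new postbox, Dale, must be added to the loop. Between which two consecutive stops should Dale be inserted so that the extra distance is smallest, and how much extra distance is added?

+20 — insert Dale between Elm and Grove.

Insertion cost between consecutive stops i–j is d(i,Dale) + d(Dale,j) − d(i,j):
  between Oak and Willow: 35 + 21 − 30 = 26
  between Willow and Milton: 21 + 17 − 16 = 22
  between Milton and Elm: 17 + 18 − 7 = 28
  between Elm and Grove: 18 + 13 − 11 = 20
  between Grove and Oak: 13 + 35 − 25 = 23
Cheapest insertion is between Elm and Grove, adding 20.
New total = 89 + 20 = 109.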